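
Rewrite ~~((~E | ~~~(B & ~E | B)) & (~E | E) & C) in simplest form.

(~E | ~B) & C

~~((~E | ~~~(B & ~E | B)) & (~E | E) & C)
= (~E | ~~~(B & ~E | B)) & (~E | E) & C
= (~E | ~~~B) & (~E | E) & C
= (~E | ~~~B) & C
= (~E | ~B) & C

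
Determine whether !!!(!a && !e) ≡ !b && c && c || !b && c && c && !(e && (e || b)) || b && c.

E1: !!!(!a && !e)
    = !(!a && !e)   (double negation)
    = a || e   (De Morgan)
E2: !b && c && c || !b && c && c && !(e && (e || b)) || b && c
    = !b && c && c || !b && c && c && !e || b && c   (absorption)
    = !b && c && c || b && c   (absorption)
    = !b && c || b && c   (idempotence)
    = c   (distribution)
These differ: at a=1, b=1, c=0, e=1, E1 = 1 but E2 = 0.

No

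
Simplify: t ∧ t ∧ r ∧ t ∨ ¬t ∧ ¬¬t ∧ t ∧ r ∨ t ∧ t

t

t ∧ t ∧ r ∧ t ∨ ¬t ∧ ¬¬t ∧ t ∧ r ∨ t ∧ t
= t ∧ t ∧ r ∧ t ∨ ¬t ∧ t ∧ t ∧ r ∨ t ∧ t   — double negation
= t ∧ t ∧ r ∨ t ∧ t   — distribution
= t ∧ t   — absorption
= t   — idempotence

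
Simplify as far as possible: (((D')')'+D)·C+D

(((D')')'+D)·C+D
= (D'+D)·C+D
= C+D

C+D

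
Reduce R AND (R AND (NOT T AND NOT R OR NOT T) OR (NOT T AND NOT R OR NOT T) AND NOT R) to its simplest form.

R AND NOT T

R AND (R AND (NOT T AND NOT R OR NOT T) OR (NOT T AND NOT R OR NOT T) AND NOT R)
= R AND (NOT T AND NOT R OR NOT T)   (distribution)
= R AND NOT T   (absorption)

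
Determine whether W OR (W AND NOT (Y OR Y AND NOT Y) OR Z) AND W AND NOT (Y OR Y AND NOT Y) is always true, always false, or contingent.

contingent

W OR (W AND NOT (Y OR Y AND NOT Y) OR Z) AND W AND NOT (Y OR Y AND NOT Y)
= W OR W AND NOT (Y OR Y AND NOT Y)   — absorption
= W OR W AND NOT Y   — complement / identity
= W   — absorption
This depends on W, so it is not a constant.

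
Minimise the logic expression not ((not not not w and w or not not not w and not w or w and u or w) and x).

not ((not not not w and w or not not not w and not w or w and u or w) and x)
= not ((not not not w or w and u or w) and x)   (distribution)
= not ((not w or w and u or w) and x)   (double negation)
= not ((not w or w) and x)   (absorption)
= not x   (complement / identity)

not x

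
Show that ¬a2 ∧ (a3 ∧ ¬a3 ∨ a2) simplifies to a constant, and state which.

¬a2 ∧ (a3 ∧ ¬a3 ∨ a2)
= ¬a2 ∧ a2   — complement / identity
= False   — complement

False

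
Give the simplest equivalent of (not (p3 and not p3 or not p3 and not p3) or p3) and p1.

p3 and p1

(not (p3 and not p3 or not p3 and not p3) or p3) and p1
= (not not p3 or p3) and p1   — distribution
= (p3 or p3) and p1   — double negation
= p3 and p1   — idempotence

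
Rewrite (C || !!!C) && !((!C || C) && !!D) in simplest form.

!D

(C || !!!C) && !((!C || C) && !!D)
= (C || !!!C) && !!!D   (complement / identity)
= (C || !C) && !!!D   (double negation)
= !!!D   (complement / identity)
= !D   (double negation)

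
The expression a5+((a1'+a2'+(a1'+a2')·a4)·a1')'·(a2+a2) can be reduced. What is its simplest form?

a5+((a1'+a2'+(a1'+a2')·a4)·a1')'·(a2+a2)
= a5+((a1'+a2')·a1')'·(a2+a2)
= a5+((a1'+a2')·a1')'·a2
= a5+(a1')'·a2
= a5+a1·a2

a5+a1·a2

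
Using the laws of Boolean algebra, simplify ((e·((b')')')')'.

e·b'

((e·((b')')')')'
= e·((b')')'   [double negation]
= e·b'   [double negation]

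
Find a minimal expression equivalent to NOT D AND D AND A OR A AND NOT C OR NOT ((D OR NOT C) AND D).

NOT D AND D AND A OR A AND NOT C OR NOT ((D OR NOT C) AND D)
= NOT D AND D AND A OR A AND NOT C OR NOT D   (absorption)
= (NOT D AND D OR NOT C) AND A OR NOT D   (distribution)
= NOT C AND A OR NOT D   (complement / identity)

NOT C AND A OR NOT D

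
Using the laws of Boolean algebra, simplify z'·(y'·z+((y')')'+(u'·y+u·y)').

z'·y'

z'·(y'·z+((y')')'+(u'·y+u·y)')
= z'·(y'·z+((y')')'+y')   — distribution
= z'·(y'·z+y'+y')   — double negation
= z'·(y'+y')   — absorption
= z'·y'   — idempotence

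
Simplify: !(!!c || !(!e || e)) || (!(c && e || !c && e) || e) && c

true

!(!!c || !(!e || e)) || (!(c && e || !c && e) || e) && c
= !(!!c || !(!e || e)) || (!e || e) && c   [distribution]
= !c && (!e || e) || (!e || e) && c   [De Morgan]
= !e || e   [distribution]
= true   [complement]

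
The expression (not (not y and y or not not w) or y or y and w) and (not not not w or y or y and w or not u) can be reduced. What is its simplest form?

(not (not y and y or not not w) or y or y and w) and (not not not w or y or y and w or not u)
= (not not not w or y or y and w) and (not not not w or y or y and w or not u)
= not not not w or y or y and w
= not not not w or y
= not w or y

not w or y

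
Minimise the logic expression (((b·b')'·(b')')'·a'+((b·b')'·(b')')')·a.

(((b·b')'·(b')')'·a'+((b·b')'·(b')')')·a
= ((b·b'+b')·a'+((b·b')'·(b')')')·a   (De Morgan)
= ((b·b'+b')·a'+b·b'+b')·a   (De Morgan)
= (b·b'+b')·a   (absorption)
= b'·a   (complement / identity)

b'·a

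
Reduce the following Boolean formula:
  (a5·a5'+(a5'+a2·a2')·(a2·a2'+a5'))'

(a5·a5'+(a5'+a2·a2')·(a2·a2'+a5'))'
= (a5·a5'+a2·a2'+a5'·a5')'   [distribution]
= (a5·a5'+a5'·a5')'   [complement / identity]
= (a5')'   [distribution]
= a5   [double negation]

a5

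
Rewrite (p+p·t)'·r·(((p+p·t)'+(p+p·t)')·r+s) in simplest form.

p'·r

(p+p·t)'·r·(((p+p·t)'+(p+p·t)')·r+s)
= (p+p·t)'·r·((p+p·t)'·r+s)
= (p+p·t)'·r
= p'·r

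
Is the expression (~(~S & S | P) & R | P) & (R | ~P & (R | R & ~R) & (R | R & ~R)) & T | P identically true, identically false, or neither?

neither

(~(~S & S | P) & R | P) & (R | ~P & (R | R & ~R) & (R | R & ~R)) & T | P
= (~P & R | P) & (R | ~P & (R | R & ~R) & (R | R & ~R)) & T | P   — complement / identity
= (~P & R | P) & (R | ~P & (R & ~R | R & R)) & T | P   — distribution
= (~P & R | P) & (R | ~P & R) & T | P   — distribution
= (~P & R | P & R) & T | P   — distribution
= R & T | P   — distribution
This depends on P, R, T, so it is not a constant.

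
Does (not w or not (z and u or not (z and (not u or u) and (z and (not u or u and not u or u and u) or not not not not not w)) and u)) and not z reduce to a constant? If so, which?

(not w or not (z and u or not (z and (not u or u) and (z and (not u or u and not u or u and u) or not not not not not w)) and u)) and not z
= (not w or not (z and u or not (z and (not u or u) and (z and (not u or u) or not not not not not w)) and u)) and not z
= (not w or not (z and u or not (z and (not u or u) and (z and (not u or u) or not not not w)) and u)) and not z
= (not w or not (z and u or not (z and (not u or u) and (z and (not u or u) or not w)) and u)) and not z
= (not w or not (z and u or not (z and (not u or u)) and u)) and not z
= (not w or not (z and u or not z and u)) and not z
= (not w or not u) and not z
This depends on u, w, z, so it is not a constant.

no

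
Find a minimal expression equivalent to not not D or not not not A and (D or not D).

not not D or not not not A and (D or not D)
= D or not not not A and (D or not D)
= D or not not not A
= D or not A

D or not A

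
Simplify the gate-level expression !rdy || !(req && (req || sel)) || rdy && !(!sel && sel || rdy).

!rdy || !(req && (req || sel)) || rdy && !(!sel && sel || rdy)
= !rdy || !(req && (req || sel)) || rdy && !rdy   — complement / identity
= !rdy || !req || rdy && !rdy   — absorption
= !rdy || !req   — complement / identity

!rdy || !req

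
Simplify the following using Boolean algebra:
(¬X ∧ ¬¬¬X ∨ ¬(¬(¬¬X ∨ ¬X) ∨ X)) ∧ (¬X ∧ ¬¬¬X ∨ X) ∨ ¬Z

(¬X ∧ ¬¬¬X ∨ ¬(¬(¬¬X ∨ ¬X) ∨ X)) ∧ (¬X ∧ ¬¬¬X ∨ X) ∨ ¬Z
= ¬X ∧ ¬¬¬X ∨ ¬(¬(¬¬X ∨ ¬X) ∨ X) ∧ X ∨ ¬Z   — distribution
= ¬X ∧ ¬¬¬X ∨ ¬(¬X ∧ X ∨ X) ∧ X ∨ ¬Z   — De Morgan
= ¬X ∧ ¬X ∨ ¬(¬X ∧ X ∨ X) ∧ X ∨ ¬Z   — double negation
= ¬X ∧ ¬X ∨ ¬X ∧ X ∨ ¬Z   — complement / identity
= ¬X ∨ ¬Z   — distribution

¬X ∨ ¬Z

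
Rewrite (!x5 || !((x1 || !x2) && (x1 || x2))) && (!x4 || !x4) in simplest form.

(!x5 || !((x1 || !x2) && (x1 || x2))) && (!x4 || !x4)
= (!x5 || !(x1 || !x2 && x2)) && (!x4 || !x4)   [distribution]
= (!x5 || !x1) && (!x4 || !x4)   [complement / identity]
= (!x5 || !x1) && !x4   [idempotence]

(!x5 || !x1) && !x4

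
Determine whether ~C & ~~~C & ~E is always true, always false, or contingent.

contingent

~C & ~~~C & ~E
= ~C & ~C & ~E   — double negation
= ~C & ~E   — idempotence
This depends on C, E, so it is not a constant.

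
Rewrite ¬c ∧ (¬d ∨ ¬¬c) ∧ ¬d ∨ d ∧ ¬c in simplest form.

¬c

¬c ∧ (¬d ∨ ¬¬c) ∧ ¬d ∨ d ∧ ¬c
= ¬c ∧ (¬d ∨ c) ∧ ¬d ∨ d ∧ ¬c   — double negation
= ¬c ∧ ¬d ∨ d ∧ ¬c   — absorption
= ¬c   — distribution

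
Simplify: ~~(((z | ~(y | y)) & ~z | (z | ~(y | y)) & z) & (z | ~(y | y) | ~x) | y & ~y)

z | ~y

~~(((z | ~(y | y)) & ~z | (z | ~(y | y)) & z) & (z | ~(y | y) | ~x) | y & ~y)
= ~~((z | ~(y | y)) & (z | ~(y | y) | ~x) | y & ~y)   — distribution
= ~~(z | ~(y | y) | y & ~y)   — absorption
= ~~(z | ~y | y & ~y)   — idempotence
= ~~(z | ~y)   — complement / identity
= z | ~y   — double negation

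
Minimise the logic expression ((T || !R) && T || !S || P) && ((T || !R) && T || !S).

((T || !R) && T || !S || P) && ((T || !R) && T || !S)
= (T || !R) && T || !S   [absorption]
= T || !S   [absorption]

T || !S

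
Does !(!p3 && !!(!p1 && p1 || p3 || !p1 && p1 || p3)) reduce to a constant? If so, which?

yes, True

!(!p3 && !!(!p1 && p1 || p3 || !p1 && p1 || p3))
= !(!p3 && !!(!p1 && p1 || p3))   (idempotence)
= !(!p3 && !!p3)   (complement / identity)
= p3 || !p3   (De Morgan)
= true   (complement)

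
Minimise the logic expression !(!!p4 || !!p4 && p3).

!p4

!(!!p4 || !!p4 && p3)
= !!!p4   (absorption)
= !p4   (double negation)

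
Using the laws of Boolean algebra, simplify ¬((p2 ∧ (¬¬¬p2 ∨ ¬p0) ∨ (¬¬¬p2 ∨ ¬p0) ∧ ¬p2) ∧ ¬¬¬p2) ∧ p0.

p2 ∧ p0

¬((p2 ∧ (¬¬¬p2 ∨ ¬p0) ∨ (¬¬¬p2 ∨ ¬p0) ∧ ¬p2) ∧ ¬¬¬p2) ∧ p0
= ¬((¬¬¬p2 ∨ ¬p0) ∧ ¬¬¬p2) ∧ p0   — distribution
= ¬¬¬¬p2 ∧ p0   — absorption
= ¬¬p2 ∧ p0   — double negation
= p2 ∧ p0   — double negation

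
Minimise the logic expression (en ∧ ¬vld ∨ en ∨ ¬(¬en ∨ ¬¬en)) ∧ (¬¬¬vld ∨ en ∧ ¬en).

en ∧ ¬vld

(en ∧ ¬vld ∨ en ∨ ¬(¬en ∨ ¬¬en)) ∧ (¬¬¬vld ∨ en ∧ ¬en)
= (en ∨ ¬(¬en ∨ ¬¬en)) ∧ (¬¬¬vld ∨ en ∧ ¬en)   (absorption)
= (en ∨ en ∧ ¬en) ∧ (¬¬¬vld ∨ en ∧ ¬en)   (De Morgan)
= en ∧ ¬en ∨ en ∧ ¬¬¬vld   (distribution)
= en ∧ ¬¬¬vld   (complement / identity)
= en ∧ ¬vld   (double negation)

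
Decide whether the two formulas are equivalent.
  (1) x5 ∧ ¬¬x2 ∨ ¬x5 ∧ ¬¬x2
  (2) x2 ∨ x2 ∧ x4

Yes

E1: x5 ∧ ¬¬x2 ∨ ¬x5 ∧ ¬¬x2
    = ¬¬x2   [distribution]
    = x2   [double negation]
E2: x2 ∨ x2 ∧ x4
    = x2   [absorption]
Both reduce to x2, so they are equivalent.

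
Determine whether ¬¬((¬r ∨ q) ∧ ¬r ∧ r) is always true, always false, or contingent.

always false

¬¬((¬r ∨ q) ∧ ¬r ∧ r)
= (¬r ∨ q) ∧ ¬r ∧ r   — double negation
= ¬r ∧ r   — absorption
= False   — complement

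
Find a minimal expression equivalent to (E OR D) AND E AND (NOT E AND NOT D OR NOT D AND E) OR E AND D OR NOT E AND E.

E

(E OR D) AND E AND (NOT E AND NOT D OR NOT D AND E) OR E AND D OR NOT E AND E
= (E OR D) AND E AND NOT D OR E AND D OR NOT E AND E   — distribution
= E AND NOT D OR E AND D OR NOT E AND E   — absorption
= E AND NOT D OR E AND D   — complement / identity
= E   — distribution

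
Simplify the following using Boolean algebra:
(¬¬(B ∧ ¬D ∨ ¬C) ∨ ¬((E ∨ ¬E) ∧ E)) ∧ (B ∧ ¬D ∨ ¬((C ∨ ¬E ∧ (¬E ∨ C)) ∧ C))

B ∧ ¬D ∨ ¬C

(¬¬(B ∧ ¬D ∨ ¬C) ∨ ¬((E ∨ ¬E) ∧ E)) ∧ (B ∧ ¬D ∨ ¬((C ∨ ¬E ∧ (¬E ∨ C)) ∧ C))
= (¬¬(B ∧ ¬D ∨ ¬C) ∨ ¬E) ∧ (B ∧ ¬D ∨ ¬((C ∨ ¬E ∧ (¬E ∨ C)) ∧ C))
= (¬¬(B ∧ ¬D ∨ ¬C) ∨ ¬E) ∧ (B ∧ ¬D ∨ ¬((C ∨ ¬E) ∧ C))
= (B ∧ ¬D ∨ ¬C ∨ ¬E) ∧ (B ∧ ¬D ∨ ¬((C ∨ ¬E) ∧ C))
= (B ∧ ¬D ∨ ¬C ∨ ¬E) ∧ (B ∧ ¬D ∨ ¬C)
= B ∧ ¬D ∨ ¬C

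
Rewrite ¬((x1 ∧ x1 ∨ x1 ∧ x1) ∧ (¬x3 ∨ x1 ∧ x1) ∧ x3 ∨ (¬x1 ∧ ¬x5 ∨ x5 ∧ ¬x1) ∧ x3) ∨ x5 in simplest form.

¬((x1 ∧ x1 ∨ x1 ∧ x1) ∧ (¬x3 ∨ x1 ∧ x1) ∧ x3 ∨ (¬x1 ∧ ¬x5 ∨ x5 ∧ ¬x1) ∧ x3) ∨ x5
= ¬((x1 ∧ x1 ∨ x1 ∧ x1) ∧ (¬x3 ∨ x1 ∧ x1) ∧ x3 ∨ ¬x1 ∧ x3) ∨ x5   (distribution)
= ¬((x1 ∧ x1 ∨ x1 ∧ x1 ∧ ¬x3) ∧ x3 ∨ ¬x1 ∧ x3) ∨ x5   (distribution)
= ¬(x1 ∧ x1 ∧ x3 ∨ ¬x1 ∧ x3) ∨ x5   (absorption)
= ¬(x1 ∧ x3 ∨ ¬x1 ∧ x3) ∨ x5   (idempotence)
= ¬x3 ∨ x5   (distribution)

¬x3 ∨ x5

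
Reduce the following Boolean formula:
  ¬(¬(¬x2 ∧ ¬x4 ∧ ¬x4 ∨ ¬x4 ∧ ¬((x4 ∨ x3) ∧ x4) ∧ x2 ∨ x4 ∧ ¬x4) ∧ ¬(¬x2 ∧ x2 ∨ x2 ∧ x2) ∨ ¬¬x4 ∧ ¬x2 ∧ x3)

¬(¬(¬x2 ∧ ¬x4 ∧ ¬x4 ∨ ¬x4 ∧ ¬((x4 ∨ x3) ∧ x4) ∧ x2 ∨ x4 ∧ ¬x4) ∧ ¬(¬x2 ∧ x2 ∨ x2 ∧ x2) ∨ ¬¬x4 ∧ ¬x2 ∧ x3)
= ¬(¬(¬x2 ∧ ¬x4 ∧ ¬x4 ∨ ¬x4 ∧ ¬x4 ∧ x2 ∨ x4 ∧ ¬x4) ∧ ¬(¬x2 ∧ x2 ∨ x2 ∧ x2) ∨ ¬¬x4 ∧ ¬x2 ∧ x3)
= ¬(¬(¬x4 ∧ ¬x4 ∨ x4 ∧ ¬x4) ∧ ¬(¬x2 ∧ x2 ∨ x2 ∧ x2) ∨ ¬¬x4 ∧ ¬x2 ∧ x3)
= ¬(¬¬x4 ∧ ¬(¬x2 ∧ x2 ∨ x2 ∧ x2) ∨ ¬¬x4 ∧ ¬x2 ∧ x3)
= ¬(¬¬x4 ∧ ¬x2 ∨ ¬¬x4 ∧ ¬x2 ∧ x3)
= ¬(¬¬x4 ∧ ¬x2)
= ¬x4 ∨ x2

¬x4 ∨ x2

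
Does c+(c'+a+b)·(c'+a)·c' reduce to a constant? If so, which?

c+(c'+a+b)·(c'+a)·c'
= c+(c'+a)·c'
= c+c'
= 1

yes, True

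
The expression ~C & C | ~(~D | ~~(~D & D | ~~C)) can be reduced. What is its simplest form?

D & ~C

~C & C | ~(~D | ~~(~D & D | ~~C))
= ~C & C | D & ~(~D & D | ~~C)
= ~C & C | D & ~~~C
= ~C & C | D & ~C
= D & ~C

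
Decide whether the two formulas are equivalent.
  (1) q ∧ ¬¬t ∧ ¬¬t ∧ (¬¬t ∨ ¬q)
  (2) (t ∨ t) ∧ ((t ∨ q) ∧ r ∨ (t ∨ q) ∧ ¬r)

No

E1: q ∧ ¬¬t ∧ ¬¬t ∧ (¬¬t ∨ ¬q)
    = q ∧ ¬¬t ∧ ¬¬t   — absorption
    = q ∧ ¬¬t   — idempotence
    = q ∧ t   — double negation
E2: (t ∨ t) ∧ ((t ∨ q) ∧ r ∨ (t ∨ q) ∧ ¬r)
    = t ∧ ((t ∨ q) ∧ r ∨ (t ∨ q) ∧ ¬r)   — idempotence
    = t ∧ (t ∨ q)   — distribution
    = t   — absorption
These differ: at q=0, r=0, t=1, E1 = 0 but E2 = 1.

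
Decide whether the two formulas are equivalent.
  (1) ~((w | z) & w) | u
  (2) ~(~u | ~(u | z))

No

E1: ~((w | z) & w) | u
    = ~w | u   [absorption]
E2: ~(~u | ~(u | z))
    = u & (u | z)   [De Morgan]
    = u   [absorption]
These differ: at u=0, w=0, z=0, E1 = 1 but E2 = 0.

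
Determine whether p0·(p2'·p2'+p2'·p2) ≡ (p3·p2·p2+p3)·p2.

E1: p0·(p2'·p2'+p2'·p2)
    = p0·p2'   — distribution
E2: (p3·p2·p2+p3)·p2
    = (p3·p2+p3)·p2   — idempotence
    = p3·p2   — absorption
These differ: at p0=1, p2=1, p3=1, E1 = 0 but E2 = 1.

No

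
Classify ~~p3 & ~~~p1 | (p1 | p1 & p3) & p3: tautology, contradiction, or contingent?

~~p3 & ~~~p1 | (p1 | p1 & p3) & p3
= ~~p3 & ~~~p1 | p1 & p3   — absorption
= p3 & ~~~p1 | p1 & p3   — double negation
= p3 & ~p1 | p1 & p3   — double negation
= p3   — distribution
This depends on p3, so it is not a constant.

contingent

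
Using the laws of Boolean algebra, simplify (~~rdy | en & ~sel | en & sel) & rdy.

(~~rdy | en & ~sel | en & sel) & rdy
= (~~rdy | en) & rdy   — distribution
= (rdy | en) & rdy   — double negation
= rdy   — absorption

rdy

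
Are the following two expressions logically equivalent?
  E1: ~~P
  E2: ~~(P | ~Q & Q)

Yes

E1: ~~P
    = P
E2: ~~(P | ~Q & Q)
    = ~~P
    = P
Both reduce to P, so they are equivalent.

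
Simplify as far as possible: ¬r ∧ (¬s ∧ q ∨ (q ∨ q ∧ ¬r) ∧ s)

¬r ∧ (¬s ∧ q ∨ (q ∨ q ∧ ¬r) ∧ s)
= ¬r ∧ (¬s ∧ q ∨ q ∧ s)
= ¬r ∧ q

¬r ∧ q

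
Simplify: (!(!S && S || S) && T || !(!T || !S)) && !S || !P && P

(!(!S && S || S) && T || !(!T || !S)) && !S || !P && P
= (!S && T || !(!T || !S)) && !S || !P && P   (complement / identity)
= (!S && T || !(!T || !S)) && !S   (complement / identity)
= (!S && T || T && S) && !S   (De Morgan)
= T && !S   (distribution)

T && !S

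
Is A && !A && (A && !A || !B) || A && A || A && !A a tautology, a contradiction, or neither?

A && !A && (A && !A || !B) || A && A || A && !A
= A && !A || A && A || A && !A   [absorption]
= A && !A || A && A   [complement / identity]
= A   [distribution]
This depends on A, so it is not a constant.

neither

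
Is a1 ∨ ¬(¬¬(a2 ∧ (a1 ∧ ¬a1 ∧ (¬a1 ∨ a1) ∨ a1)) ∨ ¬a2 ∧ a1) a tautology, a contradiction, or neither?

tautology

a1 ∨ ¬(¬¬(a2 ∧ (a1 ∧ ¬a1 ∧ (¬a1 ∨ a1) ∨ a1)) ∨ ¬a2 ∧ a1)
= a1 ∨ ¬(¬¬(a2 ∧ (a1 ∧ ¬a1 ∨ a1)) ∨ ¬a2 ∧ a1)   (complement / identity)
= a1 ∨ ¬(a2 ∧ (a1 ∧ ¬a1 ∨ a1) ∨ ¬a2 ∧ a1)   (double negation)
= a1 ∨ ¬(a2 ∧ a1 ∨ ¬a2 ∧ a1)   (complement / identity)
= a1 ∨ ¬a1   (distribution)
= True   (complement)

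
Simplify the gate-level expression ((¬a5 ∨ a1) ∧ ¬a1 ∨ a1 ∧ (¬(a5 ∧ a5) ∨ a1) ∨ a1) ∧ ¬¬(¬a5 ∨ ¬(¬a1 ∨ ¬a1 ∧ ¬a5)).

¬a5 ∨ a1

((¬a5 ∨ a1) ∧ ¬a1 ∨ a1 ∧ (¬(a5 ∧ a5) ∨ a1) ∨ a1) ∧ ¬¬(¬a5 ∨ ¬(¬a1 ∨ ¬a1 ∧ ¬a5))
= ((¬a5 ∨ a1) ∧ ¬a1 ∨ a1 ∧ (¬(a5 ∧ a5) ∨ a1) ∨ a1) ∧ ¬¬(¬a5 ∨ ¬¬a1)   [absorption]
= ((¬a5 ∨ a1) ∧ ¬a1 ∨ a1 ∧ (¬a5 ∨ a1) ∨ a1) ∧ ¬¬(¬a5 ∨ ¬¬a1)   [idempotence]
= ((¬a5 ∨ a1) ∧ ¬a1 ∨ a1 ∧ (¬a5 ∨ a1) ∨ a1) ∧ (¬a5 ∨ ¬¬a1)   [double negation]
= (¬a5 ∨ a1 ∨ a1) ∧ (¬a5 ∨ ¬¬a1)   [distribution]
= (¬a5 ∨ a1 ∨ a1) ∧ (¬a5 ∨ a1)   [double negation]
= ¬a5 ∨ a1   [absorption]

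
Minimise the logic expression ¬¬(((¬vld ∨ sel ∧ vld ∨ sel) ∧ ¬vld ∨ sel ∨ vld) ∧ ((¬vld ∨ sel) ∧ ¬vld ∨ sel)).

¬¬(((¬vld ∨ sel ∧ vld ∨ sel) ∧ ¬vld ∨ sel ∨ vld) ∧ ((¬vld ∨ sel) ∧ ¬vld ∨ sel))
= ¬¬(((¬vld ∨ sel) ∧ ¬vld ∨ sel ∨ vld) ∧ ((¬vld ∨ sel) ∧ ¬vld ∨ sel))   — absorption
= ¬¬((¬vld ∨ sel) ∧ ¬vld ∨ sel)   — absorption
= (¬vld ∨ sel) ∧ ¬vld ∨ sel   — double negation
= ¬vld ∨ sel   — absorption

¬vld ∨ sel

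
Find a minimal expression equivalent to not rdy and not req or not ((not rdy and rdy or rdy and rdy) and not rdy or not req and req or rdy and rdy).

not rdy

not rdy and not req or not ((not rdy and rdy or rdy and rdy) and not rdy or not req and req or rdy and rdy)
= not rdy and not req or not ((not rdy and rdy or rdy and rdy) and not rdy or rdy and rdy)   — complement / identity
= not rdy and not req or not (rdy and not rdy or rdy and rdy)   — distribution
= not rdy and not req or not rdy   — distribution
= not rdy   — absorption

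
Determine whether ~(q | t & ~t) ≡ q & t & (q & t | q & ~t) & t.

No

E1: ~(q | t & ~t)
    = ~q   — complement / identity
E2: q & t & (q & t | q & ~t) & t
    = q & t & q & t   — distribution
    = q & t   — idempotence
These differ: at q=0, t=1, E1 = 1 but E2 = 0.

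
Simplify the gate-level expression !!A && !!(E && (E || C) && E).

A && E

!!A && !!(E && (E || C) && E)
= A && !!(E && (E || C) && E)   [double negation]
= A && !!(E && E)   [absorption]
= A && !!E   [idempotence]
= A && E   [double negation]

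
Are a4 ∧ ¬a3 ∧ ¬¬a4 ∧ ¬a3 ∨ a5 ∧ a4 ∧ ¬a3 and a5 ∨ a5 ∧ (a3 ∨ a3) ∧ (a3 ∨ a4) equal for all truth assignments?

E1: a4 ∧ ¬a3 ∧ ¬¬a4 ∧ ¬a3 ∨ a5 ∧ a4 ∧ ¬a3
    = (¬¬a4 ∧ ¬a3 ∨ a5) ∧ a4 ∧ ¬a3   (distribution)
    = (a4 ∧ ¬a3 ∨ a5) ∧ a4 ∧ ¬a3   (double negation)
    = a4 ∧ ¬a3   (absorption)
E2: a5 ∨ a5 ∧ (a3 ∨ a3) ∧ (a3 ∨ a4)
    = a5 ∨ a5 ∧ (a3 ∨ a3 ∧ a4)   (distribution)
    = a5 ∨ a5 ∧ a3   (absorption)
    = a5   (absorption)
These differ: at a3=0, a4=0, a5=1, E1 = 0 but E2 = 1.

No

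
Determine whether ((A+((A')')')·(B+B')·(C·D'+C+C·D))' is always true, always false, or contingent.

contingent

((A+((A')')')·(B+B')·(C·D'+C+C·D))'
= ((A+A')·(B+B')·(C·D'+C+C·D))'   [double negation]
= ((B+B')·(C·D'+C+C·D))'   [complement / identity]
= ((B+B')·(C+C·D))'   [absorption]
= (C+C·D)'   [complement / identity]
= C'   [absorption]
This depends on C, so it is not a constant.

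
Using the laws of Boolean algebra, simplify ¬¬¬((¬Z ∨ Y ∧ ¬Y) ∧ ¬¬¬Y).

Z ∨ Y

¬¬¬((¬Z ∨ Y ∧ ¬Y) ∧ ¬¬¬Y)
= ¬¬¬((¬Z ∨ Y ∧ ¬Y) ∧ ¬Y)   [double negation]
= ¬¬¬(¬Z ∧ ¬Y)   [complement / identity]
= ¬(¬Z ∧ ¬Y)   [double negation]
= Z ∨ Y   [De Morgan]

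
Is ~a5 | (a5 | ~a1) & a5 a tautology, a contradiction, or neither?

tautology

~a5 | (a5 | ~a1) & a5
= ~a5 | a5
= 1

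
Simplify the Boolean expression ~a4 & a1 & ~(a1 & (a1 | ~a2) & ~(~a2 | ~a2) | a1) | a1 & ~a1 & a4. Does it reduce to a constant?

0

~a4 & a1 & ~(a1 & (a1 | ~a2) & ~(~a2 | ~a2) | a1) | a1 & ~a1 & a4
= ~a4 & a1 & ~(a1 & (a1 | ~a2) & ~~a2 | a1) | a1 & ~a1 & a4
= ~a4 & a1 & ~(a1 & (a1 | ~a2) & a2 | a1) | a1 & ~a1 & a4
= ~a4 & a1 & ~(a1 & a2 | a1) | a1 & ~a1 & a4
= ~a4 & a1 & ~a1 | a1 & ~a1 & a4
= a1 & ~a1
= 0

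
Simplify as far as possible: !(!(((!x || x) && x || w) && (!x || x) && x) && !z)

x || z

!(!(((!x || x) && x || w) && (!x || x) && x) && !z)
= !(!((!x || x) && x) && !z)
= (!x || x) && x || z
= x || z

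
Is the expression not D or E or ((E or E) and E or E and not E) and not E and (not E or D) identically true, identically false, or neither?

not D or E or ((E or E) and E or E and not E) and not E and (not E or D)
= not D or E or (E and E or E and not E) and not E and (not E or D)   [idempotence]
= not D or E or E and not E and (not E or D)   [distribution]
= not D or E or E and not E   [absorption]
= not D or E   [complement / identity]
This depends on D, E, so it is not a constant.

neither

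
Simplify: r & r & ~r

r & r & ~r
= r & ~r
= 0

0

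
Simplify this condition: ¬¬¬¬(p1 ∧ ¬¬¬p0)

p1 ∧ ¬p0

¬¬¬¬(p1 ∧ ¬¬¬p0)
= ¬¬(p1 ∧ ¬¬¬p0)   (double negation)
= ¬¬(p1 ∧ ¬p0)   (double negation)
= p1 ∧ ¬p0   (double negation)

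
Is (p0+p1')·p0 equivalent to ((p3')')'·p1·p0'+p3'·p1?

E1: (p0+p1')·p0
    = p0
E2: ((p3')')'·p1·p0'+p3'·p1
    = p3'·p1·p0'+p3'·p1
    = p3'·p1
These differ: at p0=1, p1=0, p3=0, E1 = 1 but E2 = 0.

No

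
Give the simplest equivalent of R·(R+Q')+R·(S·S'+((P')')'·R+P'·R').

R·(R+Q')+R·(S·S'+((P')')'·R+P'·R')
= R·(R+Q')+R·(((P')')'·R+P'·R')   — complement / identity
= R+R·(((P')')'·R+P'·R')   — absorption
= R+R·(P'·R+P'·R')   — double negation
= R+R·P'   — distribution
= R   — absorption

R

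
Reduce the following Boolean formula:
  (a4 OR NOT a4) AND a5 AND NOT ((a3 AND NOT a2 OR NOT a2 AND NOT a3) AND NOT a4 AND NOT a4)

a5 AND (a2 OR a4)

(a4 OR NOT a4) AND a5 AND NOT ((a3 AND NOT a2 OR NOT a2 AND NOT a3) AND NOT a4 AND NOT a4)
= (a4 OR NOT a4) AND a5 AND NOT (NOT a2 AND NOT a4 AND NOT a4)
= a5 AND NOT (NOT a2 AND NOT a4 AND NOT a4)
= a5 AND NOT (NOT a2 AND NOT a4)
= a5 AND (a2 OR a4)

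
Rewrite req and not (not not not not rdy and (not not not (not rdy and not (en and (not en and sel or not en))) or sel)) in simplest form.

req and not (not not not not rdy and (not not not (not rdy and not (en and (not en and sel or not en))) or sel))
= req and not (not not not not rdy and (not not (rdy or en and (not en and sel or not en)) or sel))   [De Morgan]
= req and not (not not rdy and (not not (rdy or en and (not en and sel or not en)) or sel))   [double negation]
= req and not (not not rdy and (not not (rdy or en and not en) or sel))   [absorption]
= req and not (not not rdy and (not not rdy or sel))   [complement / identity]
= req and not not not rdy   [absorption]
= req and not rdy   [double negation]

req and not rdy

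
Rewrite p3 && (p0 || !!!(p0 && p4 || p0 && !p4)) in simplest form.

p3 && (p0 || !!!(p0 && p4 || p0 && !p4))
= p3 && (p0 || !!!p0)   [distribution]
= p3 && (p0 || !p0)   [double negation]
= p3   [complement / identity]

p3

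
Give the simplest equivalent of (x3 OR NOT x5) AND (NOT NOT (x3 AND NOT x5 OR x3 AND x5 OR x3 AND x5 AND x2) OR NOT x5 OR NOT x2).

x3 OR NOT x5

(x3 OR NOT x5) AND (NOT NOT (x3 AND NOT x5 OR x3 AND x5 OR x3 AND x5 AND x2) OR NOT x5 OR NOT x2)
= (x3 OR NOT x5) AND (NOT NOT (x3 AND NOT x5 OR x3 AND x5) OR NOT x5 OR NOT x2)   — absorption
= (x3 OR NOT x5) AND (NOT NOT x3 OR NOT x5 OR NOT x2)   — distribution
= (x3 OR NOT x5) AND (x3 OR NOT x5 OR NOT x2)   — double negation
= x3 OR NOT x5   — absorption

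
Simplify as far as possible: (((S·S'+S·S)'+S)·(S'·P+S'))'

(((S·S'+S·S)'+S)·(S'·P+S'))'
= ((S'+S)·(S'·P+S'))'   — distribution
= ((S'+S)·S')'   — absorption
= (S')'   — complement / identity
= S   — double negation

S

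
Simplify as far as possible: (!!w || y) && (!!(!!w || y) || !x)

(!!w || y) && (!!(!!w || y) || !x)
= (!!w || y) && (!!w || y || !x)   — double negation
= !!w || y   — absorption
= w || y   — double negation

w || y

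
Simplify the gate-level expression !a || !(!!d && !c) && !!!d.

!a || !d

!a || !(!!d && !c) && !!!d
= !a || !(!!d && !c) && !d   (double negation)
= !a || (!d || c) && !d   (De Morgan)
= !a || !d   (absorption)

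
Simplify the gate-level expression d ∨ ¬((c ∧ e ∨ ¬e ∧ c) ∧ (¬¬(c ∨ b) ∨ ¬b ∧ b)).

d ∨ ¬c

d ∨ ¬((c ∧ e ∨ ¬e ∧ c) ∧ (¬¬(c ∨ b) ∨ ¬b ∧ b))
= d ∨ ¬(c ∧ (¬¬(c ∨ b) ∨ ¬b ∧ b))   — distribution
= d ∨ ¬(c ∧ (c ∨ b ∨ ¬b ∧ b))   — double negation
= d ∨ ¬(c ∧ (c ∨ b))   — complement / identity
= d ∨ ¬c   — absorption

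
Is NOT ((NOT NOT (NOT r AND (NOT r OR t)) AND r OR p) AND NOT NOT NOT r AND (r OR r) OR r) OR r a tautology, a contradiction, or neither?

tautology

NOT ((NOT NOT (NOT r AND (NOT r OR t)) AND r OR p) AND NOT NOT NOT r AND (r OR r) OR r) OR r
= NOT ((NOT NOT (NOT r AND (NOT r OR t)) AND r OR p) AND NOT NOT NOT r AND r OR r) OR r   [idempotence]
= NOT ((NOT NOT NOT r AND r OR p) AND NOT NOT NOT r AND r OR r) OR r   [absorption]
= NOT (NOT NOT NOT r AND r OR r) OR r   [absorption]
= NOT (NOT r AND r OR r) OR r   [double negation]
= NOT r OR r   [complement / identity]
= TRUE   [complement]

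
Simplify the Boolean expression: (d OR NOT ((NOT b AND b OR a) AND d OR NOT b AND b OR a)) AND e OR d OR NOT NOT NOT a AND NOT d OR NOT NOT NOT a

(d OR NOT ((NOT b AND b OR a) AND d OR NOT b AND b OR a)) AND e OR d OR NOT NOT NOT a AND NOT d OR NOT NOT NOT a
= (d OR NOT (NOT b AND b OR a)) AND e OR d OR NOT NOT NOT a AND NOT d OR NOT NOT NOT a   [absorption]
= (d OR NOT (NOT b AND b OR a)) AND e OR d OR NOT NOT NOT a   [absorption]
= (d OR NOT a) AND e OR d OR NOT NOT NOT a   [complement / identity]
= (d OR NOT a) AND e OR d OR NOT a   [double negation]
= d OR NOT a   [absorption]

d OR NOT a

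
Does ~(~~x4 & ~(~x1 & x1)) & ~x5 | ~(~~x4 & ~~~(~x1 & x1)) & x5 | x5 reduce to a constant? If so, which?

no

~(~~x4 & ~(~x1 & x1)) & ~x5 | ~(~~x4 & ~~~(~x1 & x1)) & x5 | x5
= ~(~~x4 & ~(~x1 & x1)) & ~x5 | ~(~~x4 & ~(~x1 & x1)) & x5 | x5   (double negation)
= ~(~~x4 & ~(~x1 & x1)) | x5   (distribution)
= ~x4 | ~x1 & x1 | x5   (De Morgan)
= ~x4 | x5   (complement / identity)
This depends on x4, x5, so it is not a constant.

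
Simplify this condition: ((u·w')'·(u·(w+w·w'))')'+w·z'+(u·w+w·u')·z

((u·w')'·(u·(w+w·w'))')'+w·z'+(u·w+w·u')·z
= ((u·w')'·(u·(w+w·w'))')'+w·z'+w·z
= ((u·w')'·(u·(w+w·w'))')'+w
= ((u·w')'·(u·w)')'+w
= u·w'+u·w+w
= u+w

u+w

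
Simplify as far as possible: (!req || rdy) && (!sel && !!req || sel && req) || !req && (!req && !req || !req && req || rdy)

(!req || rdy) && (!sel && !!req || sel && req) || !req && (!req && !req || !req && req || rdy)
= (!req || rdy) && (!sel && !!req || sel && req) || !req && (!req || rdy)
= (!req || rdy) && (!sel && req || sel && req) || !req && (!req || rdy)
= (!req || rdy) && req || !req && (!req || rdy)
= !req || rdy

!req || rdy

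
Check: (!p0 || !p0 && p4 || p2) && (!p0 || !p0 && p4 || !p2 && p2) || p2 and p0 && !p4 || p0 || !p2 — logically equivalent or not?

E1: (!p0 || !p0 && p4 || p2) && (!p0 || !p0 && p4 || !p2 && p2) || p2
    = (!p0 || !p0 && p4 || p2) && (!p0 || !p0 && p4) || p2   — complement / identity
    = !p0 || !p0 && p4 || p2   — absorption
    = !p0 || p2   — absorption
E2: p0 && !p4 || p0 || !p2
    = p0 || !p2   — absorption
These differ: at p0=0, p2=1, p4=0, E1 = 1 but E2 = 0.

No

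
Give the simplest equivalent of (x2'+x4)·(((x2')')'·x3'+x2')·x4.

(x2'+x4)·(((x2')')'·x3'+x2')·x4
= (x2'+x4)·(x2'·x3'+x2')·x4   (double negation)
= (x2'+x4)·x2'·x4   (absorption)
= x2'·x4   (absorption)

x2'·x4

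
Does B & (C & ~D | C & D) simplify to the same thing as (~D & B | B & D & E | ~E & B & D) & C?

E1: B & (C & ~D | C & D)
    = B & C   — distribution
E2: (~D & B | B & D & E | ~E & B & D) & C
    = (~D & B | B & D) & C   — distribution
    = B & C   — distribution
Both reduce to B & C, so they are equivalent.

Yes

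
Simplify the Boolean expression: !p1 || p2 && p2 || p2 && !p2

!p1 || p2

!p1 || p2 && p2 || p2 && !p2
= !p1 || p2 && (p2 || !p2)
= !p1 || p2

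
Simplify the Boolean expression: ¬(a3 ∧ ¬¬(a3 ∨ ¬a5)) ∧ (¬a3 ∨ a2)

¬a3

¬(a3 ∧ ¬¬(a3 ∨ ¬a5)) ∧ (¬a3 ∨ a2)
= ¬(a3 ∧ (a3 ∨ ¬a5)) ∧ (¬a3 ∨ a2)   [double negation]
= ¬a3 ∧ (¬a3 ∨ a2)   [absorption]
= ¬a3   [absorption]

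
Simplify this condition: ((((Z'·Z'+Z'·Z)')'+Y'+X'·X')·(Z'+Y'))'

Z·Y

((((Z'·Z'+Z'·Z)')'+Y'+X'·X')·(Z'+Y'))'
= ((((Z'·Z'+Z'·Z)')'+Y'+X')·(Z'+Y'))'   (idempotence)
= ((((Z')')'+Y'+X')·(Z'+Y'))'   (distribution)
= ((Z'+Y'+X')·(Z'+Y'))'   (double negation)
= (Z'+Y')'   (absorption)
= Z·Y   (De Morgan)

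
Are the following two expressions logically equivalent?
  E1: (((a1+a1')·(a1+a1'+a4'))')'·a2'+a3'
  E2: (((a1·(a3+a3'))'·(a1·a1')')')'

No

E1: (((a1+a1')·(a1+a1'+a4'))')'·a2'+a3'
    = ((a1+a1')')'·a2'+a3'   — absorption
    = (a1+a1')·a2'+a3'   — double negation
    = a2'+a3'   — complement / identity
E2: (((a1·(a3+a3'))'·(a1·a1')')')'
    = (a1·(a3+a3')+a1·a1')'   — De Morgan
    = (a1+a1·a1')'   — complement / identity
    = a1'   — complement / identity
These differ: at a1=1, a2=1, a3=0, a4=1, E1 = 1 but E2 = 0.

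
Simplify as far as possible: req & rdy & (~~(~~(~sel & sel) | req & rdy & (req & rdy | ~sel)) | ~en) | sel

req & rdy & (~~(~~(~sel & sel) | req & rdy & (req & rdy | ~sel)) | ~en) | sel
= req & rdy & (~~(~sel & sel | req & rdy & (req & rdy | ~sel)) | ~en) | sel   [double negation]
= req & rdy & (~~(req & rdy & (req & rdy | ~sel)) | ~en) | sel   [complement / identity]
= req & rdy & (req & rdy & (req & rdy | ~sel) | ~en) | sel   [double negation]
= req & rdy & (req & rdy | ~en) | sel   [absorption]
= req & rdy | sel   [absorption]

req & rdy | sel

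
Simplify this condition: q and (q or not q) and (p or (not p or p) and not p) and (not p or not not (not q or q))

q

q and (q or not q) and (p or (not p or p) and not p) and (not p or not not (not q or q))
= q and (p or (not p or p) and not p) and (not p or not not (not q or q))   (complement / identity)
= q and (p or (not p or p) and not p) and (not p or not q or q)   (double negation)
= q and (p or not p) and (not p or not q or q)   (complement / identity)
= q and (not p or p and (not q or q))   (distribution)
= q and (not p or p)   (complement / identity)
= q   (complement / identity)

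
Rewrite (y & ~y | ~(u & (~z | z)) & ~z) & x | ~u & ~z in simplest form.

~u & ~z

(y & ~y | ~(u & (~z | z)) & ~z) & x | ~u & ~z
= (y & ~y | ~u & ~z) & x | ~u & ~z   (complement / identity)
= ~u & ~z & x | ~u & ~z   (complement / identity)
= ~u & ~z   (absorption)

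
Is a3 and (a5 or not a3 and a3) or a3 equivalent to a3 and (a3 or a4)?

E1: a3 and (a5 or not a3 and a3) or a3
    = a3 and a5 or a3   (complement / identity)
    = a3   (absorption)
E2: a3 and (a3 or a4)
    = a3   (absorption)
Both reduce to a3, so they are equivalent.

Yes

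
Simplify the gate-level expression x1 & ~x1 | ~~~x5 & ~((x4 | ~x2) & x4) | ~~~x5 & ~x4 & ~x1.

~x5 & ~x4

x1 & ~x1 | ~~~x5 & ~((x4 | ~x2) & x4) | ~~~x5 & ~x4 & ~x1
= x1 & ~x1 | ~~~x5 & ~x4 | ~~~x5 & ~x4 & ~x1
= x1 & ~x1 | ~~~x5 & ~x4
= ~~~x5 & ~x4
= ~x5 & ~x4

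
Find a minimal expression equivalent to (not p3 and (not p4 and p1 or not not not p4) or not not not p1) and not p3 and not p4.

(not p3 and (not p4 and p1 or not not not p4) or not not not p1) and not p3 and not p4
= (not p3 and (not p4 and p1 or not p4) or not not not p1) and not p3 and not p4   (double negation)
= (not p3 and not p4 or not not not p1) and not p3 and not p4   (absorption)
= (not p3 and not p4 or not p1) and not p3 and not p4   (double negation)
= not p3 and not p4   (absorption)

not p3 and not p4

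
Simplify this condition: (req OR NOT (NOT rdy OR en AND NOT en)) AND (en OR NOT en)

(req OR NOT (NOT rdy OR en AND NOT en)) AND (en OR NOT en)
= (req OR NOT NOT rdy) AND (en OR NOT en)   (complement / identity)
= req OR NOT NOT rdy   (complement / identity)
= req OR rdy   (double negation)

req OR rdy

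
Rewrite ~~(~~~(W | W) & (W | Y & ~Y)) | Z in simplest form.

~~(~~~(W | W) & (W | Y & ~Y)) | Z
= ~~~(W | W) & (W | Y & ~Y) | Z   (double negation)
= ~~~(W | W) & W | Z   (complement / identity)
= ~(W | W) & W | Z   (double negation)
= ~W & W | Z   (idempotence)
= Z   (complement / identity)

Z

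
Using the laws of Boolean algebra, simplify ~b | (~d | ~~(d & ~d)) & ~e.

~b | ~d & ~e

~b | (~d | ~~(d & ~d)) & ~e
= ~b | (~d | d & ~d) & ~e   (double negation)
= ~b | ~d & ~e   (complement / identity)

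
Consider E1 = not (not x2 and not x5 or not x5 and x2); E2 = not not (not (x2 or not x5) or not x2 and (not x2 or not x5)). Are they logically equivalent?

No

E1: not (not x2 and not x5 or not x5 and x2)
    = not not x5   [distribution]
    = x5   [double negation]
E2: not not (not (x2 or not x5) or not x2 and (not x2 or not x5))
    = not not (not (x2 or not x5) or not x2)   [absorption]
    = not ((x2 or not x5) and x2)   [De Morgan]
    = not x2   [absorption]
These differ: at x2=0, x5=0, E1 = 0 but E2 = 1.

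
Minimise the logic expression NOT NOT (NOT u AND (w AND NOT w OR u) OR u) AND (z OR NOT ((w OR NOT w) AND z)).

u

NOT NOT (NOT u AND (w AND NOT w OR u) OR u) AND (z OR NOT ((w OR NOT w) AND z))
= NOT NOT (NOT u AND (w AND NOT w OR u) OR u) AND (z OR NOT z)   [complement / identity]
= NOT NOT (NOT u AND (w AND NOT w OR u) OR u)   [complement / identity]
= NOT u AND (w AND NOT w OR u) OR u   [double negation]
= NOT u AND u OR u   [complement / identity]
= u   [complement / identity]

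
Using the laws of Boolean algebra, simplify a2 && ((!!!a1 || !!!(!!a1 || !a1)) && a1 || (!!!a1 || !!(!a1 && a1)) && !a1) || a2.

a2 && ((!!!a1 || !!!(!!a1 || !a1)) && a1 || (!!!a1 || !!(!a1 && a1)) && !a1) || a2
= a2 && ((!!!a1 || !!(!a1 && a1)) && a1 || (!!!a1 || !!(!a1 && a1)) && !a1) || a2   [De Morgan]
= a2 && (!!!a1 || !!(!a1 && a1)) || a2   [distribution]
= a2 && (!!!a1 || !a1 && a1) || a2   [double negation]
= a2 && !!!a1 || a2   [complement / identity]
= a2 && !a1 || a2   [double negation]
= a2   [absorption]

a2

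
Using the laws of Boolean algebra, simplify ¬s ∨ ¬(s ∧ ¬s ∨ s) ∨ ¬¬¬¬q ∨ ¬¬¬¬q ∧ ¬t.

¬s ∨ q

¬s ∨ ¬(s ∧ ¬s ∨ s) ∨ ¬¬¬¬q ∨ ¬¬¬¬q ∧ ¬t
= ¬s ∨ ¬s ∨ ¬¬¬¬q ∨ ¬¬¬¬q ∧ ¬t   (complement / identity)
= ¬s ∨ ¬¬¬¬q ∨ ¬¬¬¬q ∧ ¬t   (idempotence)
= ¬s ∨ ¬¬¬¬q   (absorption)
= ¬s ∨ ¬¬q   (double negation)
= ¬s ∨ q   (double negation)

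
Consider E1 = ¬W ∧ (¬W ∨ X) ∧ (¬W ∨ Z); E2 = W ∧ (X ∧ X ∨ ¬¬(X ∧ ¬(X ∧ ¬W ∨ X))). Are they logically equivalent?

No

E1: ¬W ∧ (¬W ∨ X) ∧ (¬W ∨ Z)
    = ¬W ∧ (¬W ∨ Z)   — absorption
    = ¬W   — absorption
E2: W ∧ (X ∧ X ∨ ¬¬(X ∧ ¬(X ∧ ¬W ∨ X)))
    = W ∧ (X ∧ X ∨ X ∧ ¬(X ∧ ¬W ∨ X))   — double negation
    = W ∧ (X ∧ X ∨ X ∧ ¬X)   — absorption
    = W ∧ X   — distribution
These differ: at W=0, X=1, Z=1, E1 = 1 but E2 = 0.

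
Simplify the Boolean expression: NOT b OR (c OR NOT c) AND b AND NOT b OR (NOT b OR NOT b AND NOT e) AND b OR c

NOT b OR (c OR NOT c) AND b AND NOT b OR (NOT b OR NOT b AND NOT e) AND b OR c
= NOT b OR (c OR NOT c) AND b AND NOT b OR NOT b AND b OR c   — absorption
= NOT b OR b AND NOT b OR NOT b AND b OR c   — complement / identity
= NOT b OR b AND NOT b OR c   — complement / identity
= NOT b OR c   — complement / identity

NOT b OR c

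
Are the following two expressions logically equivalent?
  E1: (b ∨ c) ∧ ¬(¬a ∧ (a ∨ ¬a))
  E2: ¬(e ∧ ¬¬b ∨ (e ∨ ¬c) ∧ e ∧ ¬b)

E1: (b ∨ c) ∧ ¬(¬a ∧ (a ∨ ¬a))
    = (b ∨ c) ∧ ¬¬a   (complement / identity)
    = (b ∨ c) ∧ a   (double negation)
E2: ¬(e ∧ ¬¬b ∨ (e ∨ ¬c) ∧ e ∧ ¬b)
    = ¬(e ∧ ¬¬b ∨ e ∧ ¬b)   (absorption)
    = ¬(e ∧ b ∨ e ∧ ¬b)   (double negation)
    = ¬e   (distribution)
These differ: at a=0, b=1, c=0, e=0, E1 = 0 but E2 = 1.

No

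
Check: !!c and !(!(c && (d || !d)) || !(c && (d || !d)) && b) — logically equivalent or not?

E1: !!c
    = c
E2: !(!(c && (d || !d)) || !(c && (d || !d)) && b)
    = !!(c && (d || !d))
    = !!c
    = c
Both reduce to c, so they are equivalent.

Yes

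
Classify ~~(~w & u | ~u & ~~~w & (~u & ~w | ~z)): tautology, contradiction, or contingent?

~~(~w & u | ~u & ~~~w & (~u & ~w | ~z))
= ~~(~w & u | ~u & ~w & (~u & ~w | ~z))   [double negation]
= ~~(~w & u | ~u & ~w)   [absorption]
= ~~~w   [distribution]
= ~w   [double negation]
This depends on w, so it is not a constant.

contingent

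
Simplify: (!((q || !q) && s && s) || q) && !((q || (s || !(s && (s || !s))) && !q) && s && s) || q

!s || q

(!((q || !q) && s && s) || q) && !((q || (s || !(s && (s || !s))) && !q) && s && s) || q
= (!((q || !q) && s && s) || q) && !((q || (s || !s) && !q) && s && s) || q
= (!((q || !q) && s && s) || q) && !((q || !q) && s && s) || q
= !((q || !q) && s && s) || q
= !(s && s) || q
= !s || q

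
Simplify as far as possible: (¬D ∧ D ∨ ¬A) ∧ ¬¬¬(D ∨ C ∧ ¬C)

(¬D ∧ D ∨ ¬A) ∧ ¬¬¬(D ∨ C ∧ ¬C)
= ¬A ∧ ¬¬¬(D ∨ C ∧ ¬C)   (complement / identity)
= ¬A ∧ ¬¬¬D   (complement / identity)
= ¬A ∧ ¬D   (double negation)

¬A ∧ ¬D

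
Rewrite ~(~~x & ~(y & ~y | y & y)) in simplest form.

~(~~x & ~(y & ~y | y & y))
= ~x | y & ~y | y & y
= ~x | y

~x | y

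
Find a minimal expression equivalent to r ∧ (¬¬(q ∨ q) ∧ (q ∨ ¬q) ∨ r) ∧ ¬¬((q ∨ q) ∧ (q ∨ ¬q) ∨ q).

r ∧ q

r ∧ (¬¬(q ∨ q) ∧ (q ∨ ¬q) ∨ r) ∧ ¬¬((q ∨ q) ∧ (q ∨ ¬q) ∨ q)
= r ∧ (¬¬(q ∨ q) ∧ (q ∨ ¬q) ∨ r) ∧ ¬¬(q ∧ (q ∨ ¬q) ∨ q)   [idempotence]
= r ∧ (¬¬(q ∨ q) ∨ r) ∧ ¬¬(q ∧ (q ∨ ¬q) ∨ q)   [complement / identity]
= r ∧ (¬¬(q ∨ q) ∨ r) ∧ ¬¬(q ∨ q)   [complement / identity]
= r ∧ ¬¬(q ∨ q)   [absorption]
= r ∧ (q ∨ q)   [double negation]
= r ∧ q   [idempotence]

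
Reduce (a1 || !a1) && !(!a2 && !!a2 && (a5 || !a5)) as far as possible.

true

(a1 || !a1) && !(!a2 && !!a2 && (a5 || !a5))
= (a1 || !a1) && !(!a2 && !!a2)   — complement / identity
= (a1 || !a1) && (a2 || !a2)   — De Morgan
= a2 || !a2   — complement / identity
= true   — complement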